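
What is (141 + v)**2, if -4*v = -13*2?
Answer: 87025/4 ≈ 21756.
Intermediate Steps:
v = 13/2 (v = -(-13)*2/4 = -1/4*(-26) = 13/2 ≈ 6.5000)
(141 + v)**2 = (141 + 13/2)**2 = (295/2)**2 = 87025/4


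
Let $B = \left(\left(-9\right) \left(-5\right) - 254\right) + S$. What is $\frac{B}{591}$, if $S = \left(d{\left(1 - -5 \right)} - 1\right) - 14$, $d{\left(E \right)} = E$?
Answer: $- \frac{218}{591} \approx -0.36887$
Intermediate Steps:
$S = -9$ ($S = \left(\left(1 - -5\right) - 1\right) - 14 = \left(\left(1 + 5\right) - 1\right) - 14 = \left(6 - 1\right) - 14 = 5 - 14 = -9$)
$B = -218$ ($B = \left(\left(-9\right) \left(-5\right) - 254\right) - 9 = \left(45 - 254\right) - 9 = -209 - 9 = -218$)
$\frac{B}{591} = - \frac{218}{591}$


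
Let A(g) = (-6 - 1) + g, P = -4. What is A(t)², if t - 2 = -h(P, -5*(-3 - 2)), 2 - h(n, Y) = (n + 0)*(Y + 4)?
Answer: 15129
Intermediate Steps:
h(n, Y) = 2 - n*(4 + Y) (h(n, Y) = 2 - (n + 0)*(Y + 4) = 2 - n*(4 + Y))
t = -116 (t = 2 - (2 - 4*(-4) - 1*(-5*(-3 - 2))*(-4)) = 2 - (2 + 16 - 1*(-5*(-5))*(-4)) = 2 - (2 + 16 - 1*25*(-4)) = 2 - (2 + 16 + 100) = 2 - 1*118 = 2 - 118 = -116)
A(g) = -7 + g
A(t)² = (-7 - 116)² = (-123)² = 15129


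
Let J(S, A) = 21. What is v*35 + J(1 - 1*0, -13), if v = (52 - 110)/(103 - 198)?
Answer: 805/19 ≈ 42.368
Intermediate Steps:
v = 58/95 (v = -58/(-95) = -58*(-1/95) = 58/95 ≈ 0.61053)
v*35 + J(1 - 1*0, -13) = (58/95)*35 + 21 = 406/19 + 21 = 805/19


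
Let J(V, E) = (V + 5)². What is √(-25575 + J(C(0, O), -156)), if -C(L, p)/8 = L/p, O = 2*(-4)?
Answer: 5*I*√1022 ≈ 159.84*I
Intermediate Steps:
O = -8
C(L, p) = -8*L/p
J(V, E) = (5 + V)²
√(-25575 + J(C(0, O), -156)) = √(-25575 + (5 - 8*0/(-8))²) = √(-25575 + (5 - 8*0*(-⅛))²) = √(-25575 + (5 + 0)²) = √(-25575 + 5²) = √(-25575 + 25) = √(-25550) = 5*I*√1022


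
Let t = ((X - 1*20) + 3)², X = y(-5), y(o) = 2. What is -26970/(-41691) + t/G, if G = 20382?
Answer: 62120335/94416218 ≈ 0.65794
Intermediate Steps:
X = 2
t = 225 (t = ((2 - 1*20) + 3)² = ((2 - 20) + 3)² = (-18 + 3)² = (-15)² = 225)
-26970/(-41691) + t/G = -26970/(-41691) + 225/20382 = -26970*(-1/41691) + 225*(1/20382) = 8990/13897 + 75/6794 = 62120335/94416218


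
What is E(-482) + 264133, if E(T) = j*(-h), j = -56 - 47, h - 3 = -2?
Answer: 264236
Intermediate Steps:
h = 1 (h = 3 - 2 = 1)
j = -103
E(T) = 103 (E(T) = -(-103) = -103*(-1) = 103)
E(-482) + 264133 = 103 + 264133 = 264236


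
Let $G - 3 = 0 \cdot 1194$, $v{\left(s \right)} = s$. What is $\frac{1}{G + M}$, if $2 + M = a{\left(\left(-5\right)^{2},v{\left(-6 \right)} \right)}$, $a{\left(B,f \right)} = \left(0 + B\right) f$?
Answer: $- \frac{1}{149} \approx -0.0067114$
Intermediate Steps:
$a{\left(B,f \right)} = B f$
$M = -152$ ($M = -2 + \left(-5\right)^{2} \left(-6\right) = -2 + 25 \left(-6\right) = -2 - 150 = -152$)
$G = 3$ ($G = 3 + 0 \cdot 1194 = 3 + 0 = 3$)
$\frac{1}{G + M} = \frac{1}{3 - 152} = \frac{1}{-149} = - \frac{1}{149}$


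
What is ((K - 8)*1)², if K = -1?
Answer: 81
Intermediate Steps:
((K - 8)*1)² = ((-1 - 8)*1)² = (-9*1)² = (-9)² = 81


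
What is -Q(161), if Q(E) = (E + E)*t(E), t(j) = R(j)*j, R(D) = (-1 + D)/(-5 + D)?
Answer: -2073680/39 ≈ -53171.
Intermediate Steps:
R(D) = (-1 + D)/(-5 + D)
t(j) = j*(-1 + j)/(-5 + j) (t(j) = ((-1 + j)/(-5 + j))*j = j*(-1 + j)/(-5 + j))
Q(E) = 2*E²*(-1 + E)/(-5 + E) (Q(E) = (E + E)*(E*(-1 + E)/(-5 + E)) = (2*E)*(E*(-1 + E)/(-5 + E)) = 2*E²*(-1 + E)/(-5 + E))
-Q(161) = -2*161²*(-1 + 161)/(-5 + 161) = -2*25921*160/156 = -1*2073680/39 = -2073680/39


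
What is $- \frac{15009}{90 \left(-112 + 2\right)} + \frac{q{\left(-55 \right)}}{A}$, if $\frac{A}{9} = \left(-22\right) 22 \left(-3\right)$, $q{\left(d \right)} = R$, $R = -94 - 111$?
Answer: $\frac{122543}{81675} \approx 1.5004$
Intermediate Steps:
$R = -205$ ($R = -94 - 111 = -205$)
$q{\left(d \right)} = -205$
$A = 13068$ ($A = 9 \left(-22\right) 22 \left(-3\right) = 9 \left(\left(-484\right) \left(-3\right)\right) = 9 \cdot 1452 = 13068$)
$- \frac{15009}{90 \left(-112 + 2\right)} + \frac{q{\left(-55 \right)}}{A} = - \frac{15009}{90 \left(-112 + 2\right)} - \frac{205}{13068} = - \frac{15009}{90 \left(-110\right)} - \frac{205}{13068} = - \frac{15009}{-9900} - \frac{205}{13068} = \left(-15009\right) \left(- \frac{1}{9900}\right) - \frac{205}{13068} = \frac{5003}{3300} - \frac{205}{13068} = \frac{122543}{81675}$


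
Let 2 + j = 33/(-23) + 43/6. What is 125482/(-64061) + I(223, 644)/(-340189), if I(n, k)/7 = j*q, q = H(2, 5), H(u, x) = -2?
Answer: -2945213190857/1503706479501 ≈ -1.9586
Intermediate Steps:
q = -2
j = 515/138 (j = -2 + (33/(-23) + 43/6) = -2 + (33*(-1/23) + 43*(1/6)) = -2 + (-33/23 + 43/6) = -2 + 791/138 = 515/138 ≈ 3.7319)
I(n, k) = -3605/69 (I(n, k) = 7*((515/138)*(-2)) = 7*(-515/69) = -3605/69)
125482/(-64061) + I(223, 644)/(-340189) = 125482/(-64061) - 3605/69/(-340189) = 125482*(-1/64061) - 3605/69*(-1/340189) = -125482/64061 + 3605/23473041 = -2945213190857/1503706479501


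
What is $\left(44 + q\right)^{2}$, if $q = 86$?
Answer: $16900$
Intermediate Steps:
$\left(44 + q\right)^{2} = \left(44 + 86\right)^{2} = 130^{2} = 16900$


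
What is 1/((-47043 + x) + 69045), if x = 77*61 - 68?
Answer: 1/26631 ≈ 3.7550e-5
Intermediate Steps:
x = 4629 (x = 4697 - 68 = 4629)
1/((-47043 + x) + 69045) = 1/((-47043 + 4629) + 69045) = 1/(-42414 + 69045) = 1/26631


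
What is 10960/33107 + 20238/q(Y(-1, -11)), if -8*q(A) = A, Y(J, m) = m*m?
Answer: -5358829568/4005947 ≈ -1337.7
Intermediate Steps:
Y(J, m) = m²
q(A) = -A/8
10960/33107 + 20238/q(Y(-1, -11)) = 10960/33107 + 20238/((-⅛*(-11)²)) = 10960*(1/33107) + 20238/((-⅛*121)) = 10960/33107 + 20238/(-121/8) = 10960/33107 + 20238*(-8/121) = 10960/33107 - 161904/121 = -5358829568/4005947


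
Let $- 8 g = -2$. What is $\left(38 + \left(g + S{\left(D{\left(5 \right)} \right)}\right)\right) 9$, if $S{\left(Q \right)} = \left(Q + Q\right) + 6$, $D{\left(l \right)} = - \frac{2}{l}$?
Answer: $\frac{7821}{20} \approx 391.05$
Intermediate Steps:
$g = \frac{1}{4}$ ($g = \left(- \frac{1}{8}\right) \left(-2\right) = \frac{1}{4} \approx 0.25$)
$S{\left(Q \right)} = 6 + 2 Q$ ($S{\left(Q \right)} = 2 Q + 6 = 6 + 2 Q$)
$\left(38 + \left(g + S{\left(D{\left(5 \right)} \right)}\right)\right) 9 = \left(38 + \left(\frac{1}{4} + \left(6 + 2 \left(- \frac{2}{5}\right)\right)\right)\right) 9 = \left(38 + \left(\frac{1}{4} + \left(6 - \frac{4}{5}\right)\right)\right) 9 = \left(38 + \left(\frac{1}{4} + \frac{26}{5}\right)\right) 9 = \left(38 + \frac{109}{20}\right) 9 = \frac{869}{20} \cdot 9 = \frac{7821}{20}$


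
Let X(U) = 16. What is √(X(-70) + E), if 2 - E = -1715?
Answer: √1733 ≈ 41.629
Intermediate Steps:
E = 1717 (E = 2 - 1*(-1715) = 2 + 1715 = 1717)
√(X(-70) + E) = √(16 + 1717) = √1733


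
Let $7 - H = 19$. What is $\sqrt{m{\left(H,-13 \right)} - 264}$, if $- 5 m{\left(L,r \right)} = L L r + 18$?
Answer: $\frac{\sqrt{2670}}{5} \approx 10.334$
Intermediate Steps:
$H = -12$ ($H = 7 - 19 = -12$)
$m{\left(L,r \right)} = - \frac{18}{5} - \frac{r L^{2}}{5}$ ($m{\left(L,r \right)} = - \frac{L L r + 18}{5} = - \frac{L^{2} r + 18}{5} = - \frac{r L^{2} + 18}{5} = - \frac{18 + r L^{2}}{5} = - \frac{18}{5} - \frac{r L^{2}}{5}$)
$\sqrt{m{\left(H,-13 \right)} - 264} = \sqrt{\left(- \frac{18}{5} - - \frac{13 \left(-12\right)^{2}}{5}\right) - 264} = \sqrt{\left(- \frac{18}{5} - \left(- \frac{13}{5}\right) 144\right) - 264} = \sqrt{\left(- \frac{18}{5} + \frac{1872}{5}\right) - 264} = \sqrt{\frac{1854}{5} - 264} = \sqrt{\frac{534}{5}} = \frac{\sqrt{2670}}{5}$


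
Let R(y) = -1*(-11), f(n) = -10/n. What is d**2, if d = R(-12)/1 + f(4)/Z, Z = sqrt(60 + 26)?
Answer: 41649/344 - 55*sqrt(86)/86 ≈ 115.14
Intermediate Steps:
R(y) = 11
Z = sqrt(86) ≈ 9.2736
d = 11 - 5*sqrt(86)/172 (d = 11/1 + (-10/4)/(sqrt(86)) = 11*1 + (-10*1/4)*(sqrt(86)/86) = 11 - 5*sqrt(86)/172 ≈ 10.730)
d**2 = (11 - 5*sqrt(86)/172)**2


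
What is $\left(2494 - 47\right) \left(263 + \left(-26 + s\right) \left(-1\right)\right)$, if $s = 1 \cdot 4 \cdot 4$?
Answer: $668031$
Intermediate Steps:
$s = 16$ ($s = 4 \cdot 4 = 16$)
$\left(2494 - 47\right) \left(263 + \left(-26 + s\right) \left(-1\right)\right) = \left(2494 - 47\right) \left(263 + \left(-26 + 16\right) \left(-1\right)\right) = 2447 \left(263 - -10\right) = 2447 \left(263 + 10\right) = 2447 \cdot 273 = 668031$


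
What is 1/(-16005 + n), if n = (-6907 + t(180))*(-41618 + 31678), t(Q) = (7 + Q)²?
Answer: -1/278952285 ≈ -3.5848e-9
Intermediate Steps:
n = -278936280 (n = (-6907 + (7 + 180)²)*(-41618 + 31678) = (-6907 + 187²)*(-9940) = (-6907 + 34969)*(-9940) = 28062*(-9940) = -278936280)
1/(-16005 + n) = 1/(-16005 - 278936280) = 1/(-278952285) = -1/278952285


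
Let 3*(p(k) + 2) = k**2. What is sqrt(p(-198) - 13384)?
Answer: I*sqrt(318) ≈ 17.833*I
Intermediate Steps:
p(k) = -2 + k**2/3
sqrt(p(-198) - 13384) = sqrt((-2 + (1/3)*(-198)**2) - 13384) = sqrt((-2 + (1/3)*39204) - 13384) = sqrt((-2 + 13068) - 13384) = sqrt(13066 - 13384) = sqrt(-318) = I*sqrt(318)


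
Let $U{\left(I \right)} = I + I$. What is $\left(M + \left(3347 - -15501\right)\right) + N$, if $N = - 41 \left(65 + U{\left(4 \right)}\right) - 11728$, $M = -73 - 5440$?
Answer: $-1386$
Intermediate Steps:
$U{\left(I \right)} = 2 I$
$M = -5513$ ($M = -73 - 5440 = -5513$)
$N = -14721$ ($N = - 41 \left(65 + 2 \cdot 4\right) - 11728 = - 41 \left(65 + 8\right) - 11728 = \left(-41\right) 73 - 11728 = -2993 - 11728 = -14721$)
$\left(M + \left(3347 - -15501\right)\right) + N = \left(-5513 + \left(3347 - -15501\right)\right) - 14721 = \left(-5513 + \left(3347 + 15501\right)\right) - 14721 = \left(-5513 + 18848\right) - 14721 = 13335 - 14721 = -1386$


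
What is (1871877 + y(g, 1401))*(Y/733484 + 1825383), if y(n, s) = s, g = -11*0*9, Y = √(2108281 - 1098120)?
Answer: 3419449815474 + 936639*√1010161/366742 ≈ 3.4194e+12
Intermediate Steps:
Y = √1010161 ≈ 1005.1
g = 0 (g = 0*9 = 0)
(1871877 + y(g, 1401))*(Y/733484 + 1825383) = (1871877 + 1401)*(√1010161/733484 + 1825383) = 1873278*(√1010161*(1/733484) + 1825383) = 1873278*(√1010161/733484 + 1825383) = 1873278*(1825383 + √1010161/733484) = 3419449815474 + 936639*√1010161/366742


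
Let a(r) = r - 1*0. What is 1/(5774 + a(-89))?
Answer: 1/5685 ≈ 0.00017590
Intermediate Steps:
a(r) = r (a(r) = r + 0 = r)
1/(5774 + a(-89)) = 1/(5774 - 89) = 1/5685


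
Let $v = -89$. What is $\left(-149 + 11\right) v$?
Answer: $12282$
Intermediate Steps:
$\left(-149 + 11\right) v = \left(-149 + 11\right) \left(-89\right) = \left(-138\right) \left(-89\right) = 12282$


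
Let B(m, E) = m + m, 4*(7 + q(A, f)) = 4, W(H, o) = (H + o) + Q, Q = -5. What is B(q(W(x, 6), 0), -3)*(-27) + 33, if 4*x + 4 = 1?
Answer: 357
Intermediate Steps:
x = -3/4 (x = -1 + (1/4)*1 = -1 + 1/4 = -3/4 ≈ -0.75000)
W(H, o) = -5 + H + o (W(H, o) = (H + o) - 5 = -5 + H + o)
q(A, f) = -6 (q(A, f) = -7 + (1/4)*4 = -7 + 1 = -6)
B(m, E) = 2*m
B(q(W(x, 6), 0), -3)*(-27) + 33 = (2*(-6))*(-27) + 33 = -12*(-27) + 33 = 324 + 33 = 357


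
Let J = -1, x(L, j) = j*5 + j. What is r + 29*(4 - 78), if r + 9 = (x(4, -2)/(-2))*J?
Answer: -2161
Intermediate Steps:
x(L, j) = 6*j (x(L, j) = 5*j + j = 6*j)
r = -15 (r = -9 + ((6*(-2))/(-2))*(-1) = -9 - 12*(-½)*(-1) = -9 + 6*(-1) = -9 - 6 = -15)
r + 29*(4 - 78) = -15 + 29*(4 - 78) = -15 + 29*(-74) = -15 - 2146 = -2161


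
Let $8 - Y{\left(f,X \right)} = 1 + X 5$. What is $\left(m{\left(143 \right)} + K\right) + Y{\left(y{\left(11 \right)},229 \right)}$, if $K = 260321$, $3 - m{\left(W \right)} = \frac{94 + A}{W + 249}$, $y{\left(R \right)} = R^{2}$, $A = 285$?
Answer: $\frac{101600533}{392} \approx 2.5919 \cdot 10^{5}$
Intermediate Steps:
$Y{\left(f,X \right)} = 7 - 5 X$ ($Y{\left(f,X \right)} = 8 - \left(1 + X 5\right) = 8 - \left(1 + 5 X\right) = 7 - 5 X$)
$m{\left(W \right)} = 3 - \frac{379}{249 + W}$ ($m{\left(W \right)} = 3 - \frac{94 + 285}{W + 249} = 3 - \frac{379}{249 + W}$)
$\left(m{\left(143 \right)} + K\right) + Y{\left(y{\left(11 \right)},229 \right)} = \left(\frac{368 + 3 \cdot 143}{249 + 143} + 260321\right) + \left(7 - 1145\right) = \left(\frac{368 + 429}{392} + 260321\right) + \left(7 - 1145\right) = \left(\frac{1}{392} \cdot 797 + 260321\right) - 1138 = \left(\frac{797}{392} + 260321\right) - 1138 = \frac{102046629}{392} - 1138 = \frac{101600533}{392}$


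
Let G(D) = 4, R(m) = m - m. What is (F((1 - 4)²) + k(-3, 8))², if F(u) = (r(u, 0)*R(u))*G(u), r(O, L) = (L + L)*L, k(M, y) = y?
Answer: 64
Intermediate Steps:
R(m) = 0
r(O, L) = 2*L² (r(O, L) = (2*L)*L = 2*L²)
F(u) = 0 (F(u) = ((2*0²)*0)*4 = ((2*0)*0)*4 = (0*0)*4 = 0*4 = 0)
(F((1 - 4)²) + k(-3, 8))² = (0 + 8)² = 8² = 64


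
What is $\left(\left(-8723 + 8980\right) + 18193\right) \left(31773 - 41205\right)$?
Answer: $-174020400$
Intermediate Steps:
$\left(\left(-8723 + 8980\right) + 18193\right) \left(31773 - 41205\right) = \left(257 + 18193\right) \left(-9432\right) = 18450 \left(-9432\right) = -174020400$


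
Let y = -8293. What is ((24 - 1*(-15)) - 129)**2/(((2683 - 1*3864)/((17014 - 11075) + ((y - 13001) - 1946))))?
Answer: 140138100/1181 ≈ 1.1866e+5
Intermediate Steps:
((24 - 1*(-15)) - 129)**2/(((2683 - 1*3864)/((17014 - 11075) + ((y - 13001) - 1946)))) = ((24 - 1*(-15)) - 129)**2/(((2683 - 1*3864)/((17014 - 11075) + ((-8293 - 13001) - 1946)))) = ((24 + 15) - 129)**2/(((2683 - 3864)/(5939 + (-21294 - 1946)))) = (39 - 129)**2/((-1181/(5939 - 23240))) = (-90)**2/((-1181/(-17301))) = 8100/((-1181*(-1/17301))) = 8100/(1181/17301) = 8100*(17301/1181) = 140138100/1181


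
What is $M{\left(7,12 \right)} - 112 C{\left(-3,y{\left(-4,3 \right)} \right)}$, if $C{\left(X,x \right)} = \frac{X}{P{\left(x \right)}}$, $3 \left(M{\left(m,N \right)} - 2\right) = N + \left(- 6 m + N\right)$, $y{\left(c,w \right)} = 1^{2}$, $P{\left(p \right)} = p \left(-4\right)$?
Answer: $-88$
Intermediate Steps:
$P{\left(p \right)} = - 4 p$
$y{\left(c,w \right)} = 1$
$M{\left(m,N \right)} = 2 - 2 m + \frac{2 N}{3}$ ($M{\left(m,N \right)} = 2 + \frac{N + \left(- 6 m + N\right)}{3} = 2 + \frac{N + \left(N - 6 m\right)}{3} = 2 + \frac{- 6 m + 2 N}{3} = 2 + \left(- 2 m + \frac{2 N}{3}\right) = 2 - 2 m + \frac{2 N}{3}$)
$C{\left(X,x \right)} = - \frac{X}{4 x}$ ($C{\left(X,x \right)} = \frac{X}{\left(-4\right) x} = X \left(- \frac{1}{4 x}\right) = - \frac{X}{4 x}$)
$M{\left(7,12 \right)} - 112 C{\left(-3,y{\left(-4,3 \right)} \right)} = \left(2 - 14 + \frac{2}{3} \cdot 12\right) - 112 \left(\left(- \frac{1}{4}\right) \left(-3\right) 1^{-1}\right) = \left(2 - 14 + 8\right) - 112 \left(\left(- \frac{1}{4}\right) \left(-3\right) 1\right) = -4 - 84 = -88$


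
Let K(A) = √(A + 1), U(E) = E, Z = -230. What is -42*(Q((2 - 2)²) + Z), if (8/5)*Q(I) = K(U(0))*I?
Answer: 9660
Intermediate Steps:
K(A) = √(1 + A)
Q(I) = 5*I/8 (Q(I) = 5*(√(1 + 0)*I)/8 = 5*(√1*I)/8 = 5*(1*I)/8 = 5*I/8)
-42*(Q((2 - 2)²) + Z) = -42*(5*(2 - 2)²/8 - 230) = -42*((5/8)*0² - 230) = -42*((5/8)*0 - 230) = -42*(0 - 230) = -42*(-230) = 9660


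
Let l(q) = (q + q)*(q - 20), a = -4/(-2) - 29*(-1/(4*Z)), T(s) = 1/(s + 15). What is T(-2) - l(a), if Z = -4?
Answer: 12491/1664 ≈ 7.5066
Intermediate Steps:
T(s) = 1/(15 + s)
a = 3/16 (a = -4/(-2) - 29/((-4*(-4))) = -4*(-½) - 29/16 = 2 - 29*1/16 = 2 - 29/16 = 3/16 ≈ 0.18750)
l(q) = 2*q*(-20 + q) (l(q) = (2*q)*(-20 + q) = 2*q*(-20 + q))
T(-2) - l(a) = 1/(15 - 2) - 2*3*(-20 + 3/16)/16 = 1/13 - 2*3*(-317)/(16*16) = 1/13 - 1*(-951/128) = 1/13 + 951/128 = 12491/1664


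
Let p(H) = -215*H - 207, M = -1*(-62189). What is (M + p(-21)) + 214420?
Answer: 280917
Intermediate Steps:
M = 62189
p(H) = -207 - 215*H
(M + p(-21)) + 214420 = (62189 + (-207 - 215*(-21))) + 214420 = (62189 + (-207 + 4515)) + 214420 = (62189 + 4308) + 214420 = 66497 + 214420 = 280917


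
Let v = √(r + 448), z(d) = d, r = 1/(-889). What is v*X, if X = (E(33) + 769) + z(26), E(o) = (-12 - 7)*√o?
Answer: √354062919*(795 - 19*√33)/889 ≈ 14517.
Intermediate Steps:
E(o) = -19*√o
r = -1/889 ≈ -0.0011249
X = 795 - 19*√33 (X = (-19*√33 + 769) + 26 = (769 - 19*√33) + 26 = 795 - 19*√33 ≈ 685.85)
v = √354062919/889 (v = √(-1/889 + 448) = √(398271/889) = √354062919/889 ≈ 21.166)
v*X = (√354062919/889)*(795 - 19*√33) = √354062919*(795 - 19*√33)/889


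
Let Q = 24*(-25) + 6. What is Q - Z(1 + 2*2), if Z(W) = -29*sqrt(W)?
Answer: -594 + 29*sqrt(5) ≈ -529.15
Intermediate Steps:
Q = -594 (Q = -600 + 6 = -594)
Q - Z(1 + 2*2) = -594 - (-29)*sqrt(1 + 2*2) = -594 - (-29)*sqrt(1 + 4) = -594 - (-29)*sqrt(5) = -594 + 29*sqrt(5)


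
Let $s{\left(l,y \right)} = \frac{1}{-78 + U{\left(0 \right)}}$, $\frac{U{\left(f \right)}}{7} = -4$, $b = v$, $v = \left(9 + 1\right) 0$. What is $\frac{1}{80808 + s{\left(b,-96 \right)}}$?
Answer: $\frac{106}{8565647} \approx 1.2375 \cdot 10^{-5}$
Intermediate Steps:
$v = 0$ ($v = 10 \cdot 0 = 0$)
$b = 0$
$U{\left(f \right)} = -28$ ($U{\left(f \right)} = 7 \left(-4\right) = -28$)
$s{\left(l,y \right)} = - \frac{1}{106}$ ($s{\left(l,y \right)} = \frac{1}{-78 - 28} = \frac{1}{-106} = - \frac{1}{106}$)
$\frac{1}{80808 + s{\left(b,-96 \right)}} = \frac{1}{80808 - \frac{1}{106}} = \frac{1}{\frac{8565647}{106}} = \frac{106}{8565647}$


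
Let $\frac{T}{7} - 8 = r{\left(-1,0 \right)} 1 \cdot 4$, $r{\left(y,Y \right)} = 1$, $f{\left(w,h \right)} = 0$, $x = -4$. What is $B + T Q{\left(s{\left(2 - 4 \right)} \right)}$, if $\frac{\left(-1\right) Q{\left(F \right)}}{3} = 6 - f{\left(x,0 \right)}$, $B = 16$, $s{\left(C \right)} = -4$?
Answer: $-1496$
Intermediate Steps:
$Q{\left(F \right)} = -18$ ($Q{\left(F \right)} = - 3 \left(6 - 0\right) = - 3 \left(6 + 0\right) = \left(-3\right) 6 = -18$)
$T = 84$ ($T = 56 + 7 \cdot 1 \cdot 1 \cdot 4 = 56 + 7 \cdot 1 \cdot 4 = 56 + 7 \cdot 4 = 56 + 28 = 84$)
$B + T Q{\left(s{\left(2 - 4 \right)} \right)} = 16 + 84 \left(-18\right) = 16 - 1512 = -1496$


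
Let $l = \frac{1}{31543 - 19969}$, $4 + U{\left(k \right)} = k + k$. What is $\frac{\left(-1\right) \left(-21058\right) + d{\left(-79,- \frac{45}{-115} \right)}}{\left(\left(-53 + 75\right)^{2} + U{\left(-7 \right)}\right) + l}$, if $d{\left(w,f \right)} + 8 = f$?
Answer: $\frac{5603656266}{124050155} \approx 45.172$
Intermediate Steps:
$d{\left(w,f \right)} = -8 + f$
$U{\left(k \right)} = -4 + 2 k$ ($U{\left(k \right)} = -4 + \left(k + k\right) = -4 + 2 k$)
$l = \frac{1}{11574} \approx 8.6401 \cdot 10^{-5}$
$\frac{\left(-1\right) \left(-21058\right) + d{\left(-79,- \frac{45}{-115} \right)}}{\left(\left(-53 + 75\right)^{2} + U{\left(-7 \right)}\right) + l} = \frac{\left(-1\right) \left(-21058\right) - \left(8 + \frac{45}{-115}\right)}{\left(\left(-53 + 75\right)^{2} + \left(-4 + 2 \left(-7\right)\right)\right) + \frac{1}{11574}} = \frac{21058 - \frac{175}{23}}{\left(22^{2} - 18\right) + \frac{1}{11574}} = \frac{21058 + \left(-8 + \frac{9}{23}\right)}{\left(484 - 18\right) + \frac{1}{11574}} = \frac{21058 - \frac{175}{23}}{466 + \frac{1}{11574}} = \frac{484159}{23 \cdot \frac{5393485}{11574}} = \frac{484159}{23} \cdot \frac{11574}{5393485} = \frac{5603656266}{124050155}$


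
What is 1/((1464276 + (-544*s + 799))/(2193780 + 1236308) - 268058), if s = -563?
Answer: -3430088/919460757757 ≈ -3.7305e-6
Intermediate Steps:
1/((1464276 + (-544*s + 799))/(2193780 + 1236308) - 268058) = 1/((1464276 + (-544*(-563) + 799))/(2193780 + 1236308) - 268058) = 1/((1464276 + (306272 + 799))/3430088 - 268058) = 1/((1464276 + 307071)*(1/3430088) - 268058) = 1/(1771347*(1/3430088) - 268058) = 1/(1771347/3430088 - 268058) = 1/(-919460757757/3430088) = -3430088/919460757757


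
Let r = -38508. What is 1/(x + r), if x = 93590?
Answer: 1/55082 ≈ 1.8155e-5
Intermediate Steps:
1/(x + r) = 1/(93590 - 38508) = 1/55082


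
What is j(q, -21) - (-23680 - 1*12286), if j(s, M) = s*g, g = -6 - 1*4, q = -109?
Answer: 37056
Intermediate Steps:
g = -10 (g = -6 - 4 = -10)
j(s, M) = -10*s (j(s, M) = s*(-10) = -10*s)
j(q, -21) - (-23680 - 1*12286) = -10*(-109) - (-23680 - 1*12286) = 1090 - (-23680 - 12286) = 1090 - 1*(-35966) = 1090 + 35966 = 37056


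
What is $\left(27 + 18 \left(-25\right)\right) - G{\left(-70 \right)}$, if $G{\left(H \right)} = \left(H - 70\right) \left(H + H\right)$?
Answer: $-20023$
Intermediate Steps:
$G{\left(H \right)} = 2 H \left(-70 + H\right)$ ($G{\left(H \right)} = \left(-70 + H\right) 2 H = 2 H \left(-70 + H\right)$)
$\left(27 + 18 \left(-25\right)\right) - G{\left(-70 \right)} = \left(27 + 18 \left(-25\right)\right) - 2 \left(-70\right) \left(-70 - 70\right) = \left(27 - 450\right) - 2 \left(-70\right) \left(-140\right) = -423 - 19600 = -20023$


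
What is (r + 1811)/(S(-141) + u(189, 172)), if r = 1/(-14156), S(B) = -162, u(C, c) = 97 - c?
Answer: -8545505/1118324 ≈ -7.6413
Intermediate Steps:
r = -1/14156 ≈ -7.0641e-5
(r + 1811)/(S(-141) + u(189, 172)) = (-1/14156 + 1811)/(-162 + (97 - 1*172)) = 25636515/(14156*(-162 + (97 - 172))) = 25636515/(14156*(-162 - 75)) = (25636515/14156)/(-237) = (25636515/14156)*(-1/237) = -8545505/1118324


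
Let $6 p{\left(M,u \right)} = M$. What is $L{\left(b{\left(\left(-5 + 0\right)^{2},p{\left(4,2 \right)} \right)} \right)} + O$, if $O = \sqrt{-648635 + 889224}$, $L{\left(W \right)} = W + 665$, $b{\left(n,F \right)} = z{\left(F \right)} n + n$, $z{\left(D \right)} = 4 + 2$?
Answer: $840 + \sqrt{240589} \approx 1330.5$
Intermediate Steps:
$z{\left(D \right)} = 6$
$p{\left(M,u \right)} = \frac{M}{6}$
$b{\left(n,F \right)} = 7 n$ ($b{\left(n,F \right)} = 6 n + n = 7 n$)
$L{\left(W \right)} = 665 + W$
$O = \sqrt{240589} \approx 490.5$
$L{\left(b{\left(\left(-5 + 0\right)^{2},p{\left(4,2 \right)} \right)} \right)} + O = \left(665 + 7 \left(-5 + 0\right)^{2}\right) + \sqrt{240589} = \left(665 + 7 \left(-5\right)^{2}\right) + \sqrt{240589} = \left(665 + 7 \cdot 25\right) + \sqrt{240589} = \left(665 + 175\right) + \sqrt{240589} = 840 + \sqrt{240589}$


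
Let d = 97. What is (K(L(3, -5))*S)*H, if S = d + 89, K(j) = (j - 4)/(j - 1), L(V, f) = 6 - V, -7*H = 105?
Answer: 1395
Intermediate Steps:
H = -15 (H = -⅐*105 = -15)
K(j) = (-4 + j)/(-1 + j)
S = 186 (S = 97 + 89 = 186)
(K(L(3, -5))*S)*H = (((-4 + (6 - 1*3))/(-1 + (6 - 1*3)))*186)*(-15) = (((-4 + (6 - 3))/(-1 + (6 - 3)))*186)*(-15) = (((-4 + 3)/(-1 + 3))*186)*(-15) = ((-1/2)*186)*(-15) = (((½)*(-1))*186)*(-15) = -½*186*(-15) = -93*(-15) = 1395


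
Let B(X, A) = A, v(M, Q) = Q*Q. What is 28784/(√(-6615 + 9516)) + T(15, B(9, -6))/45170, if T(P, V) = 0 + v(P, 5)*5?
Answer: 25/9034 + 28784*√2901/2901 ≈ 534.42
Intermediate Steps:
v(M, Q) = Q²
T(P, V) = 125 (T(P, V) = 0 + 5²*5 = 0 + 25*5 = 0 + 125 = 125)
28784/(√(-6615 + 9516)) + T(15, B(9, -6))/45170 = 28784/(√(-6615 + 9516)) + 125/45170 = 28784/(√2901) + 125*(1/45170) = 28784*(√2901/2901) + 25/9034 = 28784*√2901/2901 + 25/9034 = 25/9034 + 28784*√2901/2901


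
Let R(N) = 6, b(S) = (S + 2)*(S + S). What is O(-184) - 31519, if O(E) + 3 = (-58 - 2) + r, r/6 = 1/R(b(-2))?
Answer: -31581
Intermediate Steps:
b(S) = 2*S*(2 + S) (b(S) = (2 + S)*(2*S) = 2*S*(2 + S))
r = 1 (r = 6/6 = 6*(⅙) = 1)
O(E) = -62 (O(E) = -3 + ((-58 - 2) + 1) = -3 + (-60 + 1) = -3 - 59 = -62)
O(-184) - 31519 = -62 - 31519 = -31581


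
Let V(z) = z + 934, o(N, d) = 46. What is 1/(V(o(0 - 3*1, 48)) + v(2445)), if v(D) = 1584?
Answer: 1/2564 ≈ 0.00039002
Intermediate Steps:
V(z) = 934 + z
1/(V(o(0 - 3*1, 48)) + v(2445)) = 1/((934 + 46) + 1584) = 1/(980 + 1584) = 1/2564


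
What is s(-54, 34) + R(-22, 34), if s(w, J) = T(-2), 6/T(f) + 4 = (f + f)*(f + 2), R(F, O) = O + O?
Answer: 133/2 ≈ 66.500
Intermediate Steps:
R(F, O) = 2*O
T(f) = 6/(-4 + 2*f*(2 + f)) (T(f) = 6/(-4 + (f + f)*(f + 2)) = 6/(-4 + (2*f)*(2 + f)) = 6/(-4 + 2*f*(2 + f)))
s(w, J) = -3/2 (s(w, J) = 3/(-2 + (-2)² + 2*(-2)) = 3/(-2 + 4 - 4) = 3/(-2) = 3*(-½) = -3/2)
s(-54, 34) + R(-22, 34) = -3/2 + 2*34 = -3/2 + 68 = 133/2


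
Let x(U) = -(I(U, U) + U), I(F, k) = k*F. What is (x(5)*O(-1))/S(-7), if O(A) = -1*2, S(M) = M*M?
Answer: 60/49 ≈ 1.2245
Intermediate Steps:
I(F, k) = F*k
x(U) = -U - U² (x(U) = -(U*U + U) = -(U² + U) = -(U + U²) = -U - U²)
S(M) = M²
O(A) = -2
(x(5)*O(-1))/S(-7) = ((5*(-1 - 1*5))*(-2))/((-7)²) = ((5*(-1 - 5))*(-2))/49 = ((5*(-6))*(-2))*(1/49) = -30*(-2)*(1/49) = 60*(1/49) = 60/49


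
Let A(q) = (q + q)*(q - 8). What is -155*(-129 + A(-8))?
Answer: -19685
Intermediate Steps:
A(q) = 2*q*(-8 + q) (A(q) = (2*q)*(-8 + q) = 2*q*(-8 + q))
-155*(-129 + A(-8)) = -155*(-129 + 2*(-8)*(-8 - 8)) = -155*(-129 + 2*(-8)*(-16)) = -155*(-129 + 256) = -155*127 = -19685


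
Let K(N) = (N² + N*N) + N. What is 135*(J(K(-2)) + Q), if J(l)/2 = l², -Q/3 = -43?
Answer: 27135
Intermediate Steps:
Q = 129 (Q = -3*(-43) = 129)
K(N) = N + 2*N² (K(N) = (N² + N²) + N = 2*N² + N = N + 2*N²)
J(l) = 2*l²
135*(J(K(-2)) + Q) = 135*(2*(-2*(1 + 2*(-2)))² + 129) = 135*(2*(-2*(1 - 4))² + 129) = 135*(2*(-2*(-3))² + 129) = 135*(2*6² + 129) = 135*(2*36 + 129) = 135*(72 + 129) = 135*201 = 27135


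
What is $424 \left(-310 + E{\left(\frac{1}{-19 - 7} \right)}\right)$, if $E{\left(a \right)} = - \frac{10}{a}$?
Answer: $-21200$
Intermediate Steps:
$424 \left(-310 + E{\left(\frac{1}{-19 - 7} \right)}\right) = 424 \left(-310 - \frac{10}{\frac{1}{-19 - 7}}\right) = 424 \left(-310 - \frac{10}{\frac{1}{-26}}\right) = 424 \left(-310 - \frac{10}{- \frac{1}{26}}\right) = 424 \left(-310 - -260\right) = 424 \left(-310 + 260\right) = 424 \left(-50\right) = -21200$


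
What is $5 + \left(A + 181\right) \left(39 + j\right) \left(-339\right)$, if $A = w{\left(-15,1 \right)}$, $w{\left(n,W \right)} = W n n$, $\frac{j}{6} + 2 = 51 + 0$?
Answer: $-45832117$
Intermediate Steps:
$j = 294$ ($j = -12 + 6 \left(51 + 0\right) = -12 + 6 \cdot 51 = -12 + 306 = 294$)
$w{\left(n,W \right)} = W n^{2}$
$A = 225$ ($A = 1 \left(-15\right)^{2} = 1 \cdot 225 = 225$)
$5 + \left(A + 181\right) \left(39 + j\right) \left(-339\right) = 5 + \left(225 + 181\right) \left(39 + 294\right) \left(-339\right) = 5 + 406 \cdot 333 \left(-339\right) = 5 + 135198 \left(-339\right) = 5 - 45832122 = -45832117$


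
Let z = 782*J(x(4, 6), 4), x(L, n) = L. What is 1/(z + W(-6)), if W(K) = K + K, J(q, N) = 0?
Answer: -1/12 ≈ -0.083333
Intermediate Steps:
W(K) = 2*K
z = 0 (z = 782*0 = 0)
1/(z + W(-6)) = 1/(0 + 2*(-6)) = 1/(0 - 12) = 1/(-12) = -1/12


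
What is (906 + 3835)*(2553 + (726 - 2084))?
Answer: 5665495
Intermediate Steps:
(906 + 3835)*(2553 + (726 - 2084)) = 4741*(2553 - 1358) = 4741*1195 = 5665495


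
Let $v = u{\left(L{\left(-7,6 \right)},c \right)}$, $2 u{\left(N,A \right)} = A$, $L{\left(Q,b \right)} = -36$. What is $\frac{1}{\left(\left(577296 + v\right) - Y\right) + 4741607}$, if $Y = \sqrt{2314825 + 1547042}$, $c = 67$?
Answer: $\frac{21275746}{113164326516661} + \frac{4 \sqrt{3861867}}{113164326516661} \approx 1.8808 \cdot 10^{-7}$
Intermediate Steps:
$u{\left(N,A \right)} = \frac{A}{2}$
$Y = \sqrt{3861867} \approx 1965.2$
$v = \frac{67}{2}$ ($v = \frac{1}{2} \cdot 67 = \frac{67}{2} \approx 33.5$)
$\frac{1}{\left(\left(577296 + v\right) - Y\right) + 4741607} = \frac{1}{\left(\left(577296 + \frac{67}{2}\right) - \sqrt{3861867}\right) + 4741607} = \frac{1}{\left(\frac{1154659}{2} - \sqrt{3861867}\right) + 4741607} = \frac{1}{\frac{10637873}{2} - \sqrt{3861867}}$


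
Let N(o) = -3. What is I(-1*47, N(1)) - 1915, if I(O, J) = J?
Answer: -1918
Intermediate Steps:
I(-1*47, N(1)) - 1915 = -3 - 1915 = -1918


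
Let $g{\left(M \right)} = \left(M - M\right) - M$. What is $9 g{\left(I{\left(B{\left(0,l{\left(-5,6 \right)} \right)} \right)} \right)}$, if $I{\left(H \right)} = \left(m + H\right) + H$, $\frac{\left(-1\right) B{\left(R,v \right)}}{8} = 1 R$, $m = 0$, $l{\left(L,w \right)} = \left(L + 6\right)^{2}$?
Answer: $0$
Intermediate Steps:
$l{\left(L,w \right)} = \left(6 + L\right)^{2}$
$B{\left(R,v \right)} = - 8 R$ ($B{\left(R,v \right)} = - 8 \cdot 1 R = - 8 R$)
$I{\left(H \right)} = 2 H$ ($I{\left(H \right)} = \left(0 + H\right) + H = H + H = 2 H$)
$g{\left(M \right)} = - M$ ($g{\left(M \right)} = 0 - M = - M$)
$9 g{\left(I{\left(B{\left(0,l{\left(-5,6 \right)} \right)} \right)} \right)} = 9 \left(- 2 \left(\left(-8\right) 0\right)\right) = 9 \left(- 2 \cdot 0\right) = 9 \left(\left(-1\right) 0\right) = 9 \cdot 0 = 0$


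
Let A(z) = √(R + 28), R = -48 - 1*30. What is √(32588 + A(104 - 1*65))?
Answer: √(32588 + 5*I*√2) ≈ 180.52 + 0.02*I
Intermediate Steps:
R = -78 (R = -48 - 30 = -78)
A(z) = 5*I*√2 (A(z) = √(-78 + 28) = √(-50) = 5*I*√2)
√(32588 + A(104 - 1*65)) = √(32588 + 5*I*√2)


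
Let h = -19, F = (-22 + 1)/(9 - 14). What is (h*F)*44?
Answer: -17556/5 ≈ -3511.2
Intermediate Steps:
F = 21/5 (F = -21/(-5) = -21*(-1/5) = 21/5 ≈ 4.2000)
(h*F)*44 = -19*21/5*44 = -399/5*44 = -17556/5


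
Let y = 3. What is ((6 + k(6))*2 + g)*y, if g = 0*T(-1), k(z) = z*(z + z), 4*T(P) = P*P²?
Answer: 468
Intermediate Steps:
T(P) = P³/4 (T(P) = (P*P²)/4 = P³/4)
k(z) = 2*z² (k(z) = z*(2*z) = 2*z²)
g = 0 (g = 0*((¼)*(-1)³) = 0*((¼)*(-1)) = 0*(-¼) = 0)
((6 + k(6))*2 + g)*y = ((6 + 2*6²)*2 + 0)*3 = ((6 + 2*36)*2 + 0)*3 = ((6 + 72)*2 + 0)*3 = (78*2 + 0)*3 = (156 + 0)*3 = 156*3 = 468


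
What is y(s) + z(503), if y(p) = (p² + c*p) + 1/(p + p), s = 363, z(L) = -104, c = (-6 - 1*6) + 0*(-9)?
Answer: 92426335/726 ≈ 1.2731e+5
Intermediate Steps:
c = -12 (c = (-6 - 6) + 0 = -12 + 0 = -12)
y(p) = p² + 1/(2*p) - 12*p (y(p) = (p² - 12*p) + 1/(p + p) = (p² - 12*p) + 1/(2*p) = p² + 1/(2*p) - 12*p)
y(s) + z(503) = (363² + (½)/363 - 12*363) - 104 = (131769 + (½)*(1/363) - 4356) - 104 = (131769 + 1/726 - 4356) - 104 = 92501839/726 - 104 = 92426335/726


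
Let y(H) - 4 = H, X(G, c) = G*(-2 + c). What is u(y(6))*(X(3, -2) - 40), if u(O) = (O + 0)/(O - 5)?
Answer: -104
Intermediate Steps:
y(H) = 4 + H
u(O) = O/(-5 + O)
u(y(6))*(X(3, -2) - 40) = ((4 + 6)/(-5 + (4 + 6)))*(3*(-2 - 2) - 40) = (10/(-5 + 10))*(3*(-4) - 40) = (10/5)*(-12 - 40) = (10*(1/5))*(-52) = 2*(-52) = -104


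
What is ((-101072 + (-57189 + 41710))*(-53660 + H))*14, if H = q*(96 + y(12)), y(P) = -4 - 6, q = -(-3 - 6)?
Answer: 86294826604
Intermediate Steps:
q = 9 (q = -1*(-9) = 9)
y(P) = -10
H = 774 (H = 9*(96 - 10) = 9*86 = 774)
((-101072 + (-57189 + 41710))*(-53660 + H))*14 = ((-101072 + (-57189 + 41710))*(-53660 + 774))*14 = ((-101072 - 15479)*(-52886))*14 = -116551*(-52886)*14 = 6163916186*14 = 86294826604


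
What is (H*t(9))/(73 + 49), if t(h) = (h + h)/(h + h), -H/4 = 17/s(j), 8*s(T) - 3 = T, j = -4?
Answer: 272/61 ≈ 4.4590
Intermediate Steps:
s(T) = 3/8 + T/8
H = 544 (H = -68/(3/8 + (1/8)*(-4)) = -68/(3/8 - 1/2) = -68/(-1/8) = -68*(-8) = -4*(-136) = 544)
t(h) = 1 (t(h) = (2*h)/((2*h)) = (2*h)*(1/(2*h)) = 1)
(H*t(9))/(73 + 49) = (544*1)/(73 + 49) = 544/122 = 544*(1/122) = 272/61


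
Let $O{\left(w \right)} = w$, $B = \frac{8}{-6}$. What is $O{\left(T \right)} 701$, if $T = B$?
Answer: $- \frac{2804}{3} \approx -934.67$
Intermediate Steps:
$B = - \frac{4}{3}$ ($B = 8 \left(- \frac{1}{6}\right) = - \frac{4}{3} \approx -1.3333$)
$T = - \frac{4}{3} \approx -1.3333$
$O{\left(T \right)} 701 = \left(- \frac{4}{3}\right) 701 = - \frac{2804}{3}$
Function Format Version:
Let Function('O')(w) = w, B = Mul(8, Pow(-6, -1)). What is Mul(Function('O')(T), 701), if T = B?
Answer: Rational(-2804, 3) ≈ -934.67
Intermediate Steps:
B = Rational(-4, 3) (B = Mul(8, Rational(-1, 6)) = Rational(-4, 3) ≈ -1.3333)
T = Rational(-4, 3) ≈ -1.3333
Mul(Function('O')(T), 701) = Mul(Rational(-4, 3), 701) = Rational(-2804, 3)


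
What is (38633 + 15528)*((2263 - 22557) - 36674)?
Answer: -3085443848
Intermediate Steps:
(38633 + 15528)*((2263 - 22557) - 36674) = 54161*(-20294 - 36674) = 54161*(-56968) = -3085443848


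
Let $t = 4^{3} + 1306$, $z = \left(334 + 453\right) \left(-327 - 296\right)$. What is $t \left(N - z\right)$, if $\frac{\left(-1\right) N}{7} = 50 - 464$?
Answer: $675682630$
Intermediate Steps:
$N = 2898$ ($N = - 7 \left(50 - 464\right) = \left(-7\right) \left(-414\right) = 2898$)
$z = -490301$ ($z = 787 \left(-623\right) = -490301$)
$t = 1370$ ($t = 64 + 1306 = 1370$)
$t \left(N - z\right) = 1370 \left(2898 - -490301\right) = 1370 \left(2898 + 490301\right) = 1370 \cdot 493199 = 675682630$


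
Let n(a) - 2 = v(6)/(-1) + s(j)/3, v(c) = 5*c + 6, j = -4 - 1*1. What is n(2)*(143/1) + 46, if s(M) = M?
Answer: -15163/3 ≈ -5054.3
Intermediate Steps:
j = -5 (j = -4 - 1 = -5)
v(c) = 6 + 5*c
n(a) = -107/3 (n(a) = 2 + ((6 + 5*6)/(-1) - 5/3) = 2 + ((6 + 30)*(-1) - 5*⅓) = 2 + (36*(-1) - 5/3) = 2 + (-36 - 5/3) = 2 - 113/3 = -107/3)
n(2)*(143/1) + 46 = -15301/(3*1) + 46 = -15301/3 + 46 = -15163/3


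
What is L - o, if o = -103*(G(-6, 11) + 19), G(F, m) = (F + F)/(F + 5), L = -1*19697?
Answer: -16504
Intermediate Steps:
L = -19697
G(F, m) = 2*F/(5 + F) (G(F, m) = (2*F)/(5 + F) = 2*F/(5 + F))
o = -3193 (o = -103*(2*(-6)/(5 - 6) + 19) = -103*(2*(-6)/(-1) + 19) = -103*(2*(-6)*(-1) + 19) = -103*(12 + 19) = -103*31 = -3193)
L - o = -19697 - 1*(-3193) = -19697 + 3193 = -16504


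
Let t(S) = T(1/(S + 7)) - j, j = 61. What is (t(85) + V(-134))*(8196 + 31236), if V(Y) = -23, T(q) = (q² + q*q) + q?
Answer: -1751968689/529 ≈ -3.3118e+6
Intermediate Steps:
T(q) = q + 2*q² (T(q) = (q² + q²) + q = 2*q² + q = q + 2*q²)
t(S) = -61 + (1 + 2/(7 + S))/(7 + S) (t(S) = (1 + 2/(S + 7))/(S + 7) - 1*61 = (1 + 2/(7 + S))/(7 + S) - 61 = -61 + (1 + 2/(7 + S))/(7 + S))
(t(85) + V(-134))*(8196 + 31236) = ((9 + 85 - 61*(7 + 85)²)/(7 + 85)² - 23)*(8196 + 31236) = ((9 + 85 - 61*92²)/92² - 23)*39432 = ((9 + 85 - 61*8464)/8464 - 23)*39432 = ((9 + 85 - 516304)/8464 - 23)*39432 = ((1/8464)*(-516210) - 23)*39432 = (-258105/4232 - 23)*39432 = -355441/4232*39432 = -1751968689/529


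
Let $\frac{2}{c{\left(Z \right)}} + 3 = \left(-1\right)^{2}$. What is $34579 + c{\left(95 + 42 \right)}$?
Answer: $34578$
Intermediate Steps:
$c{\left(Z \right)} = -1$ ($c{\left(Z \right)} = \frac{2}{-3 + \left(-1\right)^{2}} = \frac{2}{-3 + 1} = \frac{2}{-2} = 2 \left(- \frac{1}{2}\right) = -1$)
$34579 + c{\left(95 + 42 \right)} = 34579 - 1 = 34578$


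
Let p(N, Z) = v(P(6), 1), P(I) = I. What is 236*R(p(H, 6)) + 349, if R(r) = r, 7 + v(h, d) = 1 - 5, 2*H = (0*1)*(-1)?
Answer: -2247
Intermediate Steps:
H = 0 (H = ((0*1)*(-1))/2 = (0*(-1))/2 = (½)*0 = 0)
v(h, d) = -11 (v(h, d) = -7 + (1 - 5) = -7 - 4 = -11)
p(N, Z) = -11
236*R(p(H, 6)) + 349 = 236*(-11) + 349 = -2596 + 349 = -2247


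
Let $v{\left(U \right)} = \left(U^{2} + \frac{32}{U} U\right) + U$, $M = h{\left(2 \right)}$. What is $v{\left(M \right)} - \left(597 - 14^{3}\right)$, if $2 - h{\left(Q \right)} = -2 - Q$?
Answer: $2221$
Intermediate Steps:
$h{\left(Q \right)} = 4 + Q$ ($h{\left(Q \right)} = 2 - \left(-2 - Q\right) = 2 + \left(2 + Q\right) = 4 + Q$)
$M = 6$ ($M = 4 + 2 = 6$)
$v{\left(U \right)} = 32 + U + U^{2}$ ($v{\left(U \right)} = \left(U^{2} + 32\right) + U = \left(32 + U^{2}\right) + U = 32 + U + U^{2}$)
$v{\left(M \right)} - \left(597 - 14^{3}\right) = \left(32 + 6 + 6^{2}\right) - \left(597 - 14^{3}\right) = \left(32 + 6 + 36\right) + \left(2744 - 597\right) = 74 + 2147 = 2221$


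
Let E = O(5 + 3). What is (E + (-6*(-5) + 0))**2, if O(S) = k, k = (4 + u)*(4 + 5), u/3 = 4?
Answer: 30276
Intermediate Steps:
u = 12 (u = 3*4 = 12)
k = 144 (k = (4 + 12)*(4 + 5) = 16*9 = 144)
O(S) = 144
E = 144
(E + (-6*(-5) + 0))**2 = (144 + (-6*(-5) + 0))**2 = (144 + (30 + 0))**2 = (144 + 30)**2 = 174**2 = 30276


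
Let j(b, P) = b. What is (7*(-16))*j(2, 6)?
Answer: -224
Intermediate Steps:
(7*(-16))*j(2, 6) = (7*(-16))*2 = -112*2 = -224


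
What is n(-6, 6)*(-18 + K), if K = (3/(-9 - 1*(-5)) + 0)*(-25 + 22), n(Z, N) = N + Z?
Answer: 0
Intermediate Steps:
K = 9/4 (K = (3/(-9 + 5) + 0)*(-3) = (3/(-4) + 0)*(-3) = (3*(-¼) + 0)*(-3) = (-¾ + 0)*(-3) = -¾*(-3) = 9/4 ≈ 2.2500)
n(-6, 6)*(-18 + K) = (6 - 6)*(-18 + 9/4) = 0*(-63/4) = 0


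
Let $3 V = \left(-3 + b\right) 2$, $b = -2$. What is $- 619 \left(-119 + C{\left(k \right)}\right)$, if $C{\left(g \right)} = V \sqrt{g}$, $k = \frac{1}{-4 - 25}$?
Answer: $73661 + \frac{6190 i \sqrt{29}}{87} \approx 73661.0 + 383.15 i$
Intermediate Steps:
$k = - \frac{1}{29}$ ($k = \frac{1}{-29} = - \frac{1}{29} \approx -0.034483$)
$V = - \frac{10}{3}$ ($V = \frac{\left(-3 - 2\right) 2}{3} = \frac{\left(-5\right) 2}{3} = \frac{1}{3} \left(-10\right) = - \frac{10}{3} \approx -3.3333$)
$C{\left(g \right)} = - \frac{10 \sqrt{g}}{3}$
$- 619 \left(-119 + C{\left(k \right)}\right) = - 619 \left(-119 - \frac{10 \sqrt{- \frac{1}{29}}}{3}\right) = - 619 \left(-119 - \frac{10 \frac{i \sqrt{29}}{29}}{3}\right) = - 619 \left(-119 - \frac{10 i \sqrt{29}}{87}\right) = 73661 + \frac{6190 i \sqrt{29}}{87}$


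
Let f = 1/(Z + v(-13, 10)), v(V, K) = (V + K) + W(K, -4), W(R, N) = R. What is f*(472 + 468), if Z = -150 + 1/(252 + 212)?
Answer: -436160/66351 ≈ -6.5735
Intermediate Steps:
Z = -69599/464 (Z = -150 + 1/464 = -69599/464 ≈ -150.00)
v(V, K) = V + 2*K (v(V, K) = (V + K) + K = (K + V) + K = V + 2*K)
f = -464/66351 (f = 1/(-69599/464 + (-13 + 2*10)) = 1/(-69599/464 + (-13 + 20)) = 1/(-69599/464 + 7) = 1/(-66351/464) = -464/66351 ≈ -0.0069931)
f*(472 + 468) = -464*(472 + 468)/66351 = -464/66351*940 = -436160/66351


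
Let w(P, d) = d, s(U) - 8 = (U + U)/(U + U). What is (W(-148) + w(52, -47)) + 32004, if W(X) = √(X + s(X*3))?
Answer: 31957 + I*√139 ≈ 31957.0 + 11.79*I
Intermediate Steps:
s(U) = 9 (s(U) = 8 + (U + U)/(U + U) = 8 + (2*U)/((2*U)) = 8 + (2*U)*(1/(2*U)) = 8 + 1 = 9)
W(X) = √(9 + X) (W(X) = √(X + 9) = √(9 + X))
(W(-148) + w(52, -47)) + 32004 = (√(9 - 148) - 47) + 32004 = (√(-139) - 47) + 32004 = (I*√139 - 47) + 32004 = (-47 + I*√139) + 32004 = 31957 + I*√139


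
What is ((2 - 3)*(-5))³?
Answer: 125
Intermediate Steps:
((2 - 3)*(-5))³ = (-1*(-5))³ = 5³ = 125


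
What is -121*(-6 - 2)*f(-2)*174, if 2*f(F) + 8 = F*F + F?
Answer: -505296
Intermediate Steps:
f(F) = -4 + F/2 + F²/2 (f(F) = -4 + (F*F + F)/2 = -4 + (F² + F)/2 = -4 + (F + F²)/2 = -4 + (F/2 + F²/2) = -4 + F/2 + F²/2)
-121*(-6 - 2)*f(-2)*174 = -121*(-6 - 2)*(-4 + (½)*(-2) + (½)*(-2)²)*174 = -(-968)*(-4 - 1 + (½)*4)*174 = -(-968)*(-4 - 1 + 2)*174 = -(-968)*(-3)*174 = -121*24*174 = -2904*174 = -505296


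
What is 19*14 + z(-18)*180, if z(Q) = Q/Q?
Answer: 446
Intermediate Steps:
z(Q) = 1
19*14 + z(-18)*180 = 19*14 + 1*180 = 266 + 180 = 446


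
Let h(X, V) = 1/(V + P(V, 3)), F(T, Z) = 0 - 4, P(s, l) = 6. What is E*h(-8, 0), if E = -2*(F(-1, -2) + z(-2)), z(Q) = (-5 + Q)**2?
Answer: -15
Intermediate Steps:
F(T, Z) = -4
h(X, V) = 1/(6 + V) (h(X, V) = 1/(V + 6) = 1/(6 + V))
E = -90 (E = -2*(-4 + (-5 - 2)**2) = -2*(-4 + (-7)**2) = -2*(-4 + 49) = -2*45 = -90)
E*h(-8, 0) = -90/(6 + 0) = -90/6 = -90*1/6 = -15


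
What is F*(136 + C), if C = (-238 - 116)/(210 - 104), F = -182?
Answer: -1279642/53 ≈ -24144.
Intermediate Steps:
C = -177/53 (C = -354/106 = -354*1/106 = -177/53 ≈ -3.3396)
F*(136 + C) = -182*(136 - 177/53) = -182*7031/53 = -1279642/53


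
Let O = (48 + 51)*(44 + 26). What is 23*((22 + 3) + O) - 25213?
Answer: 134752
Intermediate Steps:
O = 6930 (O = 99*70 = 6930)
23*((22 + 3) + O) - 25213 = 23*((22 + 3) + 6930) - 25213 = 23*(25 + 6930) - 25213 = 23*6955 - 25213 = 159965 - 25213 = 134752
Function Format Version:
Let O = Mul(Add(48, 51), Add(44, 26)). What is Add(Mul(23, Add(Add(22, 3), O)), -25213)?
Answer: 134752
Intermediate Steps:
O = 6930 (O = Mul(99, 70) = 6930)
Add(Mul(23, Add(Add(22, 3), O)), -25213) = Add(Mul(23, Add(Add(22, 3), 6930)), -25213) = Add(Mul(23, Add(25, 6930)), -25213) = Add(Mul(23, 6955), -25213) = Add(159965, -25213) = 134752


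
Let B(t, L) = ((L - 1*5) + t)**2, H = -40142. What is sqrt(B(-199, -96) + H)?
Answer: sqrt(49858) ≈ 223.29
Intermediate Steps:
B(t, L) = (-5 + L + t)**2 (B(t, L) = ((L - 5) + t)**2 = ((-5 + L) + t)**2 = (-5 + L + t)**2)
sqrt(B(-199, -96) + H) = sqrt((-5 - 96 - 199)**2 - 40142) = sqrt((-300)**2 - 40142) = sqrt(90000 - 40142) = sqrt(49858)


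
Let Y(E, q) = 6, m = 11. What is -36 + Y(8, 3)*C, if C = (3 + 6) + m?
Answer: 84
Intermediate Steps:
C = 20 (C = (3 + 6) + 11 = 9 + 11 = 20)
-36 + Y(8, 3)*C = -36 + 6*20 = -36 + 120 = 84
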